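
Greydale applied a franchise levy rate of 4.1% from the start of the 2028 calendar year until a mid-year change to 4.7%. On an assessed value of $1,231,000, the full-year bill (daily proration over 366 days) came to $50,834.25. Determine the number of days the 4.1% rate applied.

Let d = days at the first rate; then 366 − d days at the second rate.
$1,231,000 × [4.1%·d + 4.7%·(366−d)] / 366 = $50,834.25
Solving gives d = 348, so the new rate took effect on 14 December 2028.

348 days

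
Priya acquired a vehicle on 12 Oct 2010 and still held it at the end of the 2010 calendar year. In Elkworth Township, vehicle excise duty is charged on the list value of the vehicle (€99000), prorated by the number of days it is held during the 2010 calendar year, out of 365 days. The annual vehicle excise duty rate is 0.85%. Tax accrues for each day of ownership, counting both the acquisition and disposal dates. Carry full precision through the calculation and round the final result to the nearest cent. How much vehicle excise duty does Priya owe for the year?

Days held (12 Oct – 31 Dec 2010): 81 out of 365
Tax = €99000 × 0.85% × 81/365 = €186.7438

€186.74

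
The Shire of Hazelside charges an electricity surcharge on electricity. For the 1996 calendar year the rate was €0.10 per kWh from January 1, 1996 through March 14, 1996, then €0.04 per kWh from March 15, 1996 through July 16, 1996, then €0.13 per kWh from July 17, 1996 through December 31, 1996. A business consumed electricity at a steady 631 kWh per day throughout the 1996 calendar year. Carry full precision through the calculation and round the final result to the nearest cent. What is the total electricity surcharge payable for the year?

€21580.20

January 1 – March 14, 1996: 74 days × 631 kWh/day = 46,694 kWh at €0.10/kWh → €4669.40
March 15 – July 16, 1996: 124 days × 631 kWh/day = 78,244 kWh at €0.04/kWh → €3129.76
July 17 – December 31, 1996: 168 days × 631 kWh/day = 106,008 kWh at €0.13/kWh → €13781.04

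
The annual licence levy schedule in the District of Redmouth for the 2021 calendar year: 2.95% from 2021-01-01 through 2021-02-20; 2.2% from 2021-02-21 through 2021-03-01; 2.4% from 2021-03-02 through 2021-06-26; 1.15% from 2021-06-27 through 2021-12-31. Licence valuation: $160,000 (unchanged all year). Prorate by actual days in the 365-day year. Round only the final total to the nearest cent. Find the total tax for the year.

$2,924.93

2021-01-01 to 2021-02-20: 51 days at 2.95% → $160,000 × 2.95% × 51/365 = $659.5068
2021-02-21 to 2021-03-01: 9 days at 2.2% → $160,000 × 2.2% × 9/365 = $86.7945
2021-03-02 to 2021-06-26: 117 days at 2.4% → $160,000 × 2.4% × 117/365 = $1,230.9041
2021-06-27 to 2021-12-31: 188 days at 1.15% → $160,000 × 1.15% × 188/365 = $947.7260
Total = $2,924.9315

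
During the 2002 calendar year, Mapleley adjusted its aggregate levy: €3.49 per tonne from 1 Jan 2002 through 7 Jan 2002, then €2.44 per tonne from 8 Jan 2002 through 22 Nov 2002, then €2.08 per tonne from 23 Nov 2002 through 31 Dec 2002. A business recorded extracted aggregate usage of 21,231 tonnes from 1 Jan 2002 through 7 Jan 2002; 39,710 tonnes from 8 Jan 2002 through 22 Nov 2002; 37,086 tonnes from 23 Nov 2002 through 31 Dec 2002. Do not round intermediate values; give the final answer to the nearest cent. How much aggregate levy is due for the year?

€248,127.47

1 Jan – 7 Jan 2002: 21,231 tonnes at €3.49/tonne → €74,096.19
8 Jan – 22 Nov 2002: 39,710 tonnes at €2.44/tonne → €96,892.40
23 Nov – 31 Dec 2002: 37,086 tonnes at €2.08/tonne → €77,138.88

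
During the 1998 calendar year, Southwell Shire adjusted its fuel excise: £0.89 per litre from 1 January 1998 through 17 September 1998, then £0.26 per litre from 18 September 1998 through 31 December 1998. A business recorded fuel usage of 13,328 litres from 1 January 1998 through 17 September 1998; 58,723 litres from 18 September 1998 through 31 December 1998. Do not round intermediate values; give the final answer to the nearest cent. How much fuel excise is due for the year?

£27,129.90

1 January – 17 September 1998: 13,328 litres at £0.89/litre → £11,861.92
18 September – 31 December 1998: 58,723 litres at £0.26/litre → £15,267.98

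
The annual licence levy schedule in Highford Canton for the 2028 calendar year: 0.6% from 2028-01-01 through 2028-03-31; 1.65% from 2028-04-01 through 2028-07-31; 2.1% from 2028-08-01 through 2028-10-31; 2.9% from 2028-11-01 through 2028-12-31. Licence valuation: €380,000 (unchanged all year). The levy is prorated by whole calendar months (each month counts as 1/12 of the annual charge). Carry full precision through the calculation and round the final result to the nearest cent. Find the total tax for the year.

2028-01-01 to 2028-03-31: 3 months at 0.6% → €380,000 × 0.6% × 3/12 = €570.0000
2028-04-01 to 2028-07-31: 4 months at 1.65% → €380,000 × 1.65% × 4/12 = €2,090.0000
2028-08-01 to 2028-10-31: 3 months at 2.1% → €380,000 × 2.1% × 3/12 = €1,995.0000
2028-11-01 to 2028-12-31: 2 months at 2.9% → €380,000 × 2.9% × 2/12 = €1,836.6667
Total = €6,491.6667

€6,491.67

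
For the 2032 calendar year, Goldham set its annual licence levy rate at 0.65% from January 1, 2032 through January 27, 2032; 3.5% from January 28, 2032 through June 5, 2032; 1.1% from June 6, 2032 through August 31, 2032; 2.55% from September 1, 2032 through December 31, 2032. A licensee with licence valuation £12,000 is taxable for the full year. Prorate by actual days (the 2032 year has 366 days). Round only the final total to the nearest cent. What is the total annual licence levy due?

January 1 – January 27, 2032: 27 days at 0.65% → £12,000 × 0.65% × 27/366 = £5.7541
January 28 – June 5, 2032: 130 days at 3.5% → £12,000 × 3.5% × 130/366 = £149.1803
June 6 – August 31, 2032: 87 days at 1.1% → £12,000 × 1.1% × 87/366 = £31.3770
September 1 – December 31, 2032: 122 days at 2.55% → £12,000 × 2.55% × 122/366 = £102.0000
Total = £288.3115

£288.31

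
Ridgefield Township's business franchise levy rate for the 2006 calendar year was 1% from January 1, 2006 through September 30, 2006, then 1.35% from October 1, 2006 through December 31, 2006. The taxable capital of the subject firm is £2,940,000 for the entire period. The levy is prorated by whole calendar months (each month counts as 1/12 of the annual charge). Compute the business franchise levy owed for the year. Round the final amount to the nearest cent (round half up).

£31,972.50

January 1 – September 30, 2006: 9 months at 1% → £2,940,000 × 1% × 9/12 = £22,050.0000
October 1 – December 31, 2006: 3 months at 1.35% → £2,940,000 × 1.35% × 3/12 = £9,922.5000
Total = £31,972.5000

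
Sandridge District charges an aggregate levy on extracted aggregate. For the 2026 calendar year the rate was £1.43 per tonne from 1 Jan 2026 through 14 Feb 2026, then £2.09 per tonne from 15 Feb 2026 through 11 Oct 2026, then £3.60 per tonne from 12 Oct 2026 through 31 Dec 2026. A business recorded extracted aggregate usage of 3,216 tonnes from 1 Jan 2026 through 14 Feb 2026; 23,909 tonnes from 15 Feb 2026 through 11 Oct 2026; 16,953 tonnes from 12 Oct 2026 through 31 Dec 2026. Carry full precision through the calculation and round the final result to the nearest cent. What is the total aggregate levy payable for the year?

1 Jan – 14 Feb 2026: 3,216 tonnes at £1.43/tonne → £4,598.88
15 Feb – 11 Oct 2026: 23,909 tonnes at £2.09/tonne → £49,969.81
12 Oct – 31 Dec 2026: 16,953 tonnes at £3.60/tonne → £61,030.80

£115,599.49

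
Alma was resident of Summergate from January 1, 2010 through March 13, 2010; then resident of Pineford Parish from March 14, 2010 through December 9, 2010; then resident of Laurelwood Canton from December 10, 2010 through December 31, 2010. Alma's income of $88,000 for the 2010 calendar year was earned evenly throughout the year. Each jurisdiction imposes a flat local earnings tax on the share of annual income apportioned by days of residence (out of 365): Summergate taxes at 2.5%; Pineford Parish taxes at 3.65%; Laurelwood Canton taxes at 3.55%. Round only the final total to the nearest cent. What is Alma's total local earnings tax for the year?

Summergate, January 1 – March 13, 2010: 72 days → $88,000 × 2.5% × 72/365 = $433.9726
Pineford Parish, March 14 – December 9, 2010: 271 days → $88,000 × 3.65% × 271/365 = $2,384.8000
Laurelwood Canton, December 10 – December 31, 2010: 22 days → $88,000 × 3.55% × 22/365 = $188.2959
Total = $3,007.0685

$3,007.07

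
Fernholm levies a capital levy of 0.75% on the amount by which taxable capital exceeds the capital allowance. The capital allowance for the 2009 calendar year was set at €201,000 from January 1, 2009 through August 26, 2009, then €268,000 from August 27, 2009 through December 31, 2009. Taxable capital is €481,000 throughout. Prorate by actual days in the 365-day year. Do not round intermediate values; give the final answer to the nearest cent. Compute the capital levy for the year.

January 1 – August 26, 2009: 238 days, exemption €201,000 → (€481,000 − €201,000) × 0.75% × 238/365 = €1,369.3151
August 27 – December 31, 2009: 127 days, exemption €268,000 → (€481,000 − €268,000) × 0.75% × 127/365 = €555.8425
Total = €1,925.1575

€1,925.16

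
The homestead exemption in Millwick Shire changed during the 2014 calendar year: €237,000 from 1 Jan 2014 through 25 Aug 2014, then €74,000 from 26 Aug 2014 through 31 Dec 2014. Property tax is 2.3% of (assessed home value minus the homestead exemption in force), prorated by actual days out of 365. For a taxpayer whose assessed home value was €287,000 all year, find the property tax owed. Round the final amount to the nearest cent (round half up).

€2,464.72

1 Jan – 25 Aug 2014: 237 days, exemption €237,000 → (€287,000 − €237,000) × 2.3% × 237/365 = €746.7123
26 Aug – 31 Dec 2014: 128 days, exemption €74,000 → (€287,000 − €74,000) × 2.3% × 128/365 = €1,718.0055
Total = €2,464.7178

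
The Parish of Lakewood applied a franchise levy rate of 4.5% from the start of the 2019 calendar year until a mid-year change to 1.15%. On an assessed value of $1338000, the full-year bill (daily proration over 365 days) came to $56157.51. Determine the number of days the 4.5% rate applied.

Let d = days at the first rate; then 365 − d days at the second rate.
$1338000 × [4.5%·d + 1.15%·(365−d)] / 365 = $56157.51
Solving gives d = 332, so the new rate took effect on November 29, 2019.

332 days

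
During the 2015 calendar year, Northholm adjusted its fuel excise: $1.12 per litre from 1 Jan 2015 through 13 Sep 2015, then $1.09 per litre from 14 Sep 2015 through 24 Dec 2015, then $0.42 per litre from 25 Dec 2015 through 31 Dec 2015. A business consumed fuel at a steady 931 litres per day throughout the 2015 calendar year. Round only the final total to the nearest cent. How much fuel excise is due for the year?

1 Jan – 13 Sep 2015: 256 days × 931 litres/day = 238,336 litres at $1.12/litre → $266,936.32
14 Sep – 24 Dec 2015: 102 days × 931 litres/day = 94,962 litres at $1.09/litre → $103,508.58
25 Dec – 31 Dec 2015: 7 days × 931 litres/day = 6,517 litres at $0.42/litre → $2,737.14

$373,182.04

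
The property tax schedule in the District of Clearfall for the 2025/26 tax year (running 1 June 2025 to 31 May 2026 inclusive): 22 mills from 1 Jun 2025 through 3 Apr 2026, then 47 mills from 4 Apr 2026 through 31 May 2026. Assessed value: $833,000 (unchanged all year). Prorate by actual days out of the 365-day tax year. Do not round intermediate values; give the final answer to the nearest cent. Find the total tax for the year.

1 Jun 2025 – 3 Apr 2026: 307 days at 22 mills → $833,000 × 2.2% × 307/365 = $15,413.9233
4 Apr – 31 May 2026: 58 days at 47 mills → $833,000 × 4.7% × 58/365 = $6,221.2548
Total = $21,635.1781

$21,635.18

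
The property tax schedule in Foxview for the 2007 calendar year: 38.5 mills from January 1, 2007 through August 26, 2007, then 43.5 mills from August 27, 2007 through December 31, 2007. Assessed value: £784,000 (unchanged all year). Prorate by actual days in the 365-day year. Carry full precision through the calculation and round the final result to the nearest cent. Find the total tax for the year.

January 1 – August 26, 2007: 238 days at 38.5 mills → £784,000 × 3.85% × 238/365 = £19,681.6219
August 27 – December 31, 2007: 127 days at 43.5 mills → £784,000 × 4.35% × 127/365 = £11,866.3233
Total = £31,547.9452

£31,547.95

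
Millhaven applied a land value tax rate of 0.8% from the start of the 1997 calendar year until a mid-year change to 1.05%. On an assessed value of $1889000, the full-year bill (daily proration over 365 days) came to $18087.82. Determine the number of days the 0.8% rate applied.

Let d = days at the first rate; then 365 − d days at the second rate.
$1889000 × [0.8%·d + 1.05%·(365−d)] / 365 = $18087.82
Solving gives d = 135, so the new rate took effect on 16 May 1997.

135 days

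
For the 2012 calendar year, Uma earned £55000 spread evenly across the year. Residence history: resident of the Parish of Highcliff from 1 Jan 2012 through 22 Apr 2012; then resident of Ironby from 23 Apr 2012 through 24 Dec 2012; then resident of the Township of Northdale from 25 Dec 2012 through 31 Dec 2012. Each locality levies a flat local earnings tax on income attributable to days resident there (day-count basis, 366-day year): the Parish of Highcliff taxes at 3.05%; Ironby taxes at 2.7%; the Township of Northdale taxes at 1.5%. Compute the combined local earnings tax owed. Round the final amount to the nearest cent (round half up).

The Parish of Highcliff, 1 Jan – 22 Apr 2012: 113 days → £55000 × 3.05% × 113/366 = £517.9167
Ironby, 23 Apr – 24 Dec 2012: 246 days → £55000 × 2.7% × 246/366 = £998.1148
The Township of Northdale, 25 Dec – 31 Dec 2012: 7 days → £55000 × 1.5% × 7/366 = £15.7787
Total = £1531.8101

£1531.81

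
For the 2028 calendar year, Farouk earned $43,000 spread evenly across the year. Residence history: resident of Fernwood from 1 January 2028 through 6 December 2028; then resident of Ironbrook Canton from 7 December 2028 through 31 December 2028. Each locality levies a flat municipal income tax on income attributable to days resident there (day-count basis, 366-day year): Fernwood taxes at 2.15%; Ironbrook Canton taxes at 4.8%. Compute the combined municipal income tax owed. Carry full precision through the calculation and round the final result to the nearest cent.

$1,002.33

Fernwood, 1 January – 6 December 2028: 341 days → $43,000 × 2.15% × 341/366 = $861.3511
Ironbrook Canton, 7 December – 31 December 2028: 25 days → $43,000 × 4.8% × 25/366 = $140.9836
Total = $1,002.3347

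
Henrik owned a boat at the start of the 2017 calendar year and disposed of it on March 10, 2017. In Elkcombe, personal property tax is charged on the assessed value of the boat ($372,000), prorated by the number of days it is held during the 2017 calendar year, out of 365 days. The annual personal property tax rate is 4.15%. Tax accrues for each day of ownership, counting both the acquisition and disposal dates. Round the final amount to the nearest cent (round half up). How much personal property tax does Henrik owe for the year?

Days held (January 1 – March 10, 2017): 69 out of 365
Tax = $372,000 × 4.15% × 69/365 = $2,918.4164

$2,918.42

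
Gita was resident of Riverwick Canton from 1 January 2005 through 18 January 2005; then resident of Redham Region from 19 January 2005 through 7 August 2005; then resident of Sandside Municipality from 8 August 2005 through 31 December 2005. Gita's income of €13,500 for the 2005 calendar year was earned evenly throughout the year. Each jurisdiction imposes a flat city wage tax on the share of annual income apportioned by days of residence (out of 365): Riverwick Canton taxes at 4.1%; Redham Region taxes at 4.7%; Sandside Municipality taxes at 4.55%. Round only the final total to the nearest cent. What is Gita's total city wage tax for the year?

€622.41

Riverwick Canton, 1 January – 18 January 2005: 18 days → €13,500 × 4.1% × 18/365 = €27.2959
Redham Region, 19 January – 7 August 2005: 201 days → €13,500 × 4.7% × 201/365 = €349.4096
Sandside Municipality, 8 August – 31 December 2005: 146 days → €13,500 × 4.55% × 146/365 = €245.7000
Total = €622.4055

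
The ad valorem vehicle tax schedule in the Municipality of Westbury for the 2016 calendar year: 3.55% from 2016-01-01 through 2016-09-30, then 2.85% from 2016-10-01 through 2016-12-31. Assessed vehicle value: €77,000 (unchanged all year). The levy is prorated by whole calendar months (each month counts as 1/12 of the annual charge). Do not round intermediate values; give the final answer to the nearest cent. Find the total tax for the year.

€2,598.75

2016-01-01 to 2016-09-30: 9 months at 3.55% → €77,000 × 3.55% × 9/12 = €2,050.1250
2016-10-01 to 2016-12-31: 3 months at 2.85% → €77,000 × 2.85% × 3/12 = €548.6250
Total = €2,598.7500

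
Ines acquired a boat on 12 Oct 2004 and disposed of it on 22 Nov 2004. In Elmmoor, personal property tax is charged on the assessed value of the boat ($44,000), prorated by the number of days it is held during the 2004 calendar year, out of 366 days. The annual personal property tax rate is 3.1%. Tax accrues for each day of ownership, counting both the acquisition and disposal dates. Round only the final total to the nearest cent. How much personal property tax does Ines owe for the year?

Days held (12 Oct – 22 Nov 2004): 42 out of 366
Tax = $44,000 × 3.1% × 42/366 = $156.5246

$156.52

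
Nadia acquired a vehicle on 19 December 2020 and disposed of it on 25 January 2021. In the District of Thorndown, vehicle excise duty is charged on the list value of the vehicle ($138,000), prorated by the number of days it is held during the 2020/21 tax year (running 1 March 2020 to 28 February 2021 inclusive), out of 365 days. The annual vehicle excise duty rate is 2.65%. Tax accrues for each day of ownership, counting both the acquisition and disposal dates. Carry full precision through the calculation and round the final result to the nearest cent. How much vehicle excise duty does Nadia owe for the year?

$380.73

Days held (19 December 2020 – 25 January 2021): 38 out of 365
Tax = $138,000 × 2.65% × 38/365 = $380.7288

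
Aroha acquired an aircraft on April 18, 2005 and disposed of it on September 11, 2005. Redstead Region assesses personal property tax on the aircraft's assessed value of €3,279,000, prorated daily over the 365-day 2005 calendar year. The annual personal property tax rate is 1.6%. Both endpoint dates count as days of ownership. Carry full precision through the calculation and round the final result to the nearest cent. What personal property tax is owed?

Days held (April 18 – September 11, 2005): 147 out of 365
Tax = €3,279,000 × 1.6% × 147/365 = €21,129.3370

€21,129.34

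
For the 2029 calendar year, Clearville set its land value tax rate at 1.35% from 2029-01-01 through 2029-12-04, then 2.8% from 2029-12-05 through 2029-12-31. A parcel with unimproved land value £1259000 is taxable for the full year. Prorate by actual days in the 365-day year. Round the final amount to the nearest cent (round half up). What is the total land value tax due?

2029-01-01 to 2029-12-04: 338 days at 1.35% → £1259000 × 1.35% × 338/365 = £15739.2247
2029-12-05 to 2029-12-31: 27 days at 2.8% → £1259000 × 2.8% × 27/365 = £2607.6822
Total = £18346.9068

£18346.91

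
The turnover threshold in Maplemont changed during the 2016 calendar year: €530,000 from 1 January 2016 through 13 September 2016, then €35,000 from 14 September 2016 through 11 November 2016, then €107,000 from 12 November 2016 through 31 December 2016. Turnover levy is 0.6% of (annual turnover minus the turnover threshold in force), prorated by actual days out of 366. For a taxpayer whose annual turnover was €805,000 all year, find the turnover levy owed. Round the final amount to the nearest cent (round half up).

€2,475.49

1 January – 13 September 2016: 257 days, exemption €530,000 → (€805,000 − €530,000) × 0.6% × 257/366 = €1,158.6066
14 September – 11 November 2016: 59 days, exemption €35,000 → (€805,000 − €35,000) × 0.6% × 59/366 = €744.7541
12 November – 31 December 2016: 50 days, exemption €107,000 → (€805,000 − €107,000) × 0.6% × 50/366 = €572.1311
Total = €2,475.4918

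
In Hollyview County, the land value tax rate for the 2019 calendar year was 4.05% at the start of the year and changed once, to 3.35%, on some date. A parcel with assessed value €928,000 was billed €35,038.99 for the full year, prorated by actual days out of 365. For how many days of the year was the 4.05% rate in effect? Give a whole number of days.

Let d = days at the first rate; then 365 − d days at the second rate.
€928,000 × [4.05%·d + 3.35%·(365−d)] / 365 = €35,038.99
Solving gives d = 222, so the new rate took effect on August 11, 2019.

222 days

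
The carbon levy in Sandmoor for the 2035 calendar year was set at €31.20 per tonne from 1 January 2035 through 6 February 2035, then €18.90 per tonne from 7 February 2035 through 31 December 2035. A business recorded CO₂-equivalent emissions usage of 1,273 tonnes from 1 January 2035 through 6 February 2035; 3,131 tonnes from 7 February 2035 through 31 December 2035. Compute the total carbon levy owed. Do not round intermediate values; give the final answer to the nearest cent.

€98,893.50

1 January – 6 February 2035: 1,273 tonnes at €31.20/tonne → €39,717.60
7 February – 31 December 2035: 3,131 tonnes at €18.90/tonne → €59,175.90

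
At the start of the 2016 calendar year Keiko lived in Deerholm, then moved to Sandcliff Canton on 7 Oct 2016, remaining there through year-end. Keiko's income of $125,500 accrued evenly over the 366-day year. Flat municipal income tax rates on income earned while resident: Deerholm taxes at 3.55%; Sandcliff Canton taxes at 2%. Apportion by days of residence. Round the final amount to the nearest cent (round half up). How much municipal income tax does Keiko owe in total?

$3,998.17

Deerholm, 1 Jan – 6 Oct 2016: 280 days → $125,500 × 3.55% × 280/366 = $3,408.3880
Sandcliff Canton, 7 Oct – 31 Dec 2016: 86 days → $125,500 × 2% × 86/366 = $589.7814
Total = $3,998.1694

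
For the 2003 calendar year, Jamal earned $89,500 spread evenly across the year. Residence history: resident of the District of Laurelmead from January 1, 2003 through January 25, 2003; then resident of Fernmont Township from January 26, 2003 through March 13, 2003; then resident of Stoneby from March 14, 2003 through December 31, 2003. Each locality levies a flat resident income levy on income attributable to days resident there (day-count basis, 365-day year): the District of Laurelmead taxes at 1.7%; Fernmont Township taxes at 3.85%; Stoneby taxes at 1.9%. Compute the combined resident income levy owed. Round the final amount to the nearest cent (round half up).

The District of Laurelmead, January 1 – January 25, 2003: 25 days → $89,500 × 1.7% × 25/365 = $104.2123
Fernmont Township, January 26 – March 13, 2003: 47 days → $89,500 × 3.85% × 47/365 = $443.6993
Stoneby, March 14 – December 31, 2003: 293 days → $89,500 × 1.9% × 293/365 = $1,365.0589
Total = $1,912.9705

$1,912.97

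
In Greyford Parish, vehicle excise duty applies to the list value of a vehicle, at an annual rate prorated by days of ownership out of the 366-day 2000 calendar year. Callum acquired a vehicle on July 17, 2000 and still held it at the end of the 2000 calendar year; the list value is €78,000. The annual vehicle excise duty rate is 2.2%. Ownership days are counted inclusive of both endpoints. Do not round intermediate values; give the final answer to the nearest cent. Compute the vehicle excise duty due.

Days held (July 17 – December 31, 2000): 168 out of 366
Tax = €78,000 × 2.2% × 168/366 = €787.6721

€787.67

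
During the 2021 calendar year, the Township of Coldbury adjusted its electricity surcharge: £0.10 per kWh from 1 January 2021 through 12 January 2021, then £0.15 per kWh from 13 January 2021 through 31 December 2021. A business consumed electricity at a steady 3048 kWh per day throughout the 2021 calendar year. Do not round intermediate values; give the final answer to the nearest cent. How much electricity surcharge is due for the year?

1 January – 12 January 2021: 12 days × 3048 kWh/day = 36,576 kWh at £0.10/kWh → £3,657.60
13 January – 31 December 2021: 353 days × 3048 kWh/day = 1,075,944 kWh at £0.15/kWh → £161,391.60

£165,049.20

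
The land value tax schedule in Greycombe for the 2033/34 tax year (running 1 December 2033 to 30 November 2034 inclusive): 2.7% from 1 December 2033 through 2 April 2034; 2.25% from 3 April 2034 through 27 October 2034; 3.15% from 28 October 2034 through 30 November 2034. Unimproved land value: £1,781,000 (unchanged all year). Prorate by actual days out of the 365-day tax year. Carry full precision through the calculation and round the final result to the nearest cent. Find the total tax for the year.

1 December 2033 – 2 April 2034: 123 days at 2.7% → £1,781,000 × 2.7% × 123/365 = £16,204.6603
3 April – 27 October 2034: 208 days at 2.25% → £1,781,000 × 2.25% × 208/365 = £22,835.8356
28 October – 30 November 2034: 34 days at 3.15% → £1,781,000 × 3.15% × 34/365 = £5,225.8932
Total = £44,266.3890

£44,266.39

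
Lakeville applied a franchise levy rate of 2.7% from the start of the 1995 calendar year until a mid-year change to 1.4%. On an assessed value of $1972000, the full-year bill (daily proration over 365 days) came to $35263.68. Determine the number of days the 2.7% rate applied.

Let d = days at the first rate; then 365 − d days at the second rate.
$1972000 × [2.7%·d + 1.4%·(365−d)] / 365 = $35263.68
Solving gives d = 109, so the new rate took effect on 20 April 1995.

109 days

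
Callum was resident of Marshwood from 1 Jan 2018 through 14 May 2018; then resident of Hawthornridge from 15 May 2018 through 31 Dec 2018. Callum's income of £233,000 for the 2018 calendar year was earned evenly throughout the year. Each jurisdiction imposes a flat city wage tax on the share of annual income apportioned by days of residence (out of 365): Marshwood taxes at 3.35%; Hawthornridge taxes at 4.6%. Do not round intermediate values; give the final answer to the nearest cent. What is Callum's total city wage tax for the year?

£9,648.75

Marshwood, 1 Jan – 14 May 2018: 134 days → £233,000 × 3.35% × 134/365 = £2,865.5808
Hawthornridge, 15 May – 31 Dec 2018: 231 days → £233,000 × 4.6% × 231/365 = £6,783.1726
Total = £9,648.7534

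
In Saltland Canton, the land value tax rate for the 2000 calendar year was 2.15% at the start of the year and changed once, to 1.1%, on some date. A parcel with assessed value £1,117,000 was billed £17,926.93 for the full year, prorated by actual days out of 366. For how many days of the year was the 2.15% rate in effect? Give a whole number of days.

176 days

Let d = days at the first rate; then 366 − d days at the second rate.
£1,117,000 × [2.15%·d + 1.1%·(366−d)] / 366 = £17,926.93
Solving gives d = 176, so the new rate took effect on 25 June 2000.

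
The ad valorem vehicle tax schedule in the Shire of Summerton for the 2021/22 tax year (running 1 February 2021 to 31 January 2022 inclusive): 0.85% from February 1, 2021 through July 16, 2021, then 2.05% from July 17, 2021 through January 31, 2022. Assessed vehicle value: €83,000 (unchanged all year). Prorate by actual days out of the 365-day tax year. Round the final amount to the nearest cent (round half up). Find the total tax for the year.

February 1 – July 16, 2021: 166 days at 0.85% → €83,000 × 0.85% × 166/365 = €320.8575
July 17, 2021 – January 31, 2022: 199 days at 2.05% → €83,000 × 2.05% × 199/365 = €927.6671
Total = €1,248.5247

€1,248.52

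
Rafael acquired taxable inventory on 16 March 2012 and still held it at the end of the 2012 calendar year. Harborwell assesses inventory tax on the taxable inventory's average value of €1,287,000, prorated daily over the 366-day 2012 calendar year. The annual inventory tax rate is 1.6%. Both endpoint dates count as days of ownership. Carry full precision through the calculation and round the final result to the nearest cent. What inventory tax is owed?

€16,372.33

Days held (16 March – 31 December 2012): 291 out of 366
Tax = €1,287,000 × 1.6% × 291/366 = €16,372.3279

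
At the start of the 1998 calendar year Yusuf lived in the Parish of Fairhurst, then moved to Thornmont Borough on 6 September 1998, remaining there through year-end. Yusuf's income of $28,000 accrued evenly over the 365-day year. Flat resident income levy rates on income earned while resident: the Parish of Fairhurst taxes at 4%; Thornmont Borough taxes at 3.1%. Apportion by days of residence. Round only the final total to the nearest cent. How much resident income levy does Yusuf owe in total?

$1,039.22

The Parish of Fairhurst, 1 January – 5 September 1998: 248 days → $28,000 × 4% × 248/365 = $760.9863
Thornmont Borough, 6 September – 31 December 1998: 117 days → $28,000 × 3.1% × 117/365 = $278.2356
Total = $1,039.2219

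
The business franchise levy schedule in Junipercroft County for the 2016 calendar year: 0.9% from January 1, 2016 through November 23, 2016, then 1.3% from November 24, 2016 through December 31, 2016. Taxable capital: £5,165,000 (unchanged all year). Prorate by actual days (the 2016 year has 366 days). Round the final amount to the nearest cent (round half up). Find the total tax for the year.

£48,630.03

January 1 – November 23, 2016: 328 days at 0.9% → £5,165,000 × 0.9% × 328/366 = £41,658.6885
November 24 – December 31, 2016: 38 days at 1.3% → £5,165,000 × 1.3% × 38/366 = £6,971.3388
Total = £48,630.0273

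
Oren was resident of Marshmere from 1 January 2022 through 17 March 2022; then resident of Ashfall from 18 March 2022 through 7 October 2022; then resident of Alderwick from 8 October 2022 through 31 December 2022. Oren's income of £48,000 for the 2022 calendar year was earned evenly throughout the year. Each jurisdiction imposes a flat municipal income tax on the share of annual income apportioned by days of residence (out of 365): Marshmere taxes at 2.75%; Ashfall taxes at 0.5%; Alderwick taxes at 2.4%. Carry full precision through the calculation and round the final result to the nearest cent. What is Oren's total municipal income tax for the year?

Marshmere, 1 January – 17 March 2022: 76 days → £48,000 × 2.75% × 76/365 = £274.8493
Ashfall, 18 March – 7 October 2022: 204 days → £48,000 × 0.5% × 204/365 = £134.1370
Alderwick, 8 October – 31 December 2022: 85 days → £48,000 × 2.4% × 85/365 = £268.2740
Total = £677.2603

£677.26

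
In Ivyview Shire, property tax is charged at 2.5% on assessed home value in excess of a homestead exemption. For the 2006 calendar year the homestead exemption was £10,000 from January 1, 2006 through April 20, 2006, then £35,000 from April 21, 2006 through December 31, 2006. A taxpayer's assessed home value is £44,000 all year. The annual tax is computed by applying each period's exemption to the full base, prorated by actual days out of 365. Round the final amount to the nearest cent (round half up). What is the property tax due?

January 1 – April 20, 2006: 110 days, exemption £10,000 → (£44,000 − £10,000) × 2.5% × 110/365 = £256.1644
April 21 – December 31, 2006: 255 days, exemption £35,000 → (£44,000 − £35,000) × 2.5% × 255/365 = £157.1918
Total = £413.3562

£413.36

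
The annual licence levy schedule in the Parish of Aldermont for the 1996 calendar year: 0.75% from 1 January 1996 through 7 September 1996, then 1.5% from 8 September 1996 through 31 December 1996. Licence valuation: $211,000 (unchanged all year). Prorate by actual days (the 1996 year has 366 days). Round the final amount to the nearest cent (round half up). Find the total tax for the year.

$2,079.73

1 January – 7 September 1996: 251 days at 0.75% → $211,000 × 0.75% × 251/366 = $1,085.2664
8 September – 31 December 1996: 115 days at 1.5% → $211,000 × 1.5% × 115/366 = $994.4672
Total = $2,079.7336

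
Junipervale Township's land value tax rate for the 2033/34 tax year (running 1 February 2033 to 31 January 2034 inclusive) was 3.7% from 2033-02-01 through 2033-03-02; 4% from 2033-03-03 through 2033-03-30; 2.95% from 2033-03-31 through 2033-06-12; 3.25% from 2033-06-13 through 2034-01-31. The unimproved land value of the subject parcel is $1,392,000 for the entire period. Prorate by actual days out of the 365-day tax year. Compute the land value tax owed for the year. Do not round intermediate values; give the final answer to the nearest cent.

2033-02-01 to 2033-03-02: 30 days at 3.7% → $1,392,000 × 3.7% × 30/365 = $4,233.2055
2033-03-03 to 2033-03-30: 28 days at 4% → $1,392,000 × 4% × 28/365 = $4,271.3425
2033-03-31 to 2033-06-12: 74 days at 2.95% → $1,392,000 × 2.95% × 74/365 = $8,325.3041
2033-06-13 to 2034-01-31: 233 days at 3.25% → $1,392,000 × 3.25% × 233/365 = $28,879.2329
Total = $45,709.0849

$45,709.08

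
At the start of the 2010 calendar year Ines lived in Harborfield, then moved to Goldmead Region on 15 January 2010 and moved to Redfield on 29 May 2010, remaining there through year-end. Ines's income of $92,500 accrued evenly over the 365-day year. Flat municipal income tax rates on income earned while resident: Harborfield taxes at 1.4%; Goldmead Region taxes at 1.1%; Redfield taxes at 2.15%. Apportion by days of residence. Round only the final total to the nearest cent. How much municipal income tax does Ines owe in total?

$1,605.57

Harborfield, 1 January – 14 January 2010: 14 days → $92,500 × 1.4% × 14/365 = $49.6712
Goldmead Region, 15 January – 28 May 2010: 134 days → $92,500 × 1.1% × 134/365 = $373.5479
Redfield, 29 May – 31 December 2010: 217 days → $92,500 × 2.15% × 217/365 = $1,182.3527
Total = $1,605.5719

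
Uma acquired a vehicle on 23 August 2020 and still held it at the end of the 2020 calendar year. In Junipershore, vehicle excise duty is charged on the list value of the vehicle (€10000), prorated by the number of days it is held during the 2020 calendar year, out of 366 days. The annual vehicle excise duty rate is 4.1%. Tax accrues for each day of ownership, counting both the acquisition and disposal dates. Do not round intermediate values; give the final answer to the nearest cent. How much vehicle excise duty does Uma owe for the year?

€146.75

Days held (23 August – 31 December 2020): 131 out of 366
Tax = €10000 × 4.1% × 131/366 = €146.7486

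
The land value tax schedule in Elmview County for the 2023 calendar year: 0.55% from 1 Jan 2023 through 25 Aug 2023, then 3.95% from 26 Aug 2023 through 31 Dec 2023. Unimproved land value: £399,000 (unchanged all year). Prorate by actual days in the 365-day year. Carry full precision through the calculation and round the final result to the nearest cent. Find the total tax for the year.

1 Jan – 25 Aug 2023: 237 days at 0.55% → £399,000 × 0.55% × 237/365 = £1,424.9219
26 Aug – 31 Dec 2023: 128 days at 3.95% → £399,000 × 3.95% × 128/365 = £5,526.9699
Total = £6,951.8918

£6,951.89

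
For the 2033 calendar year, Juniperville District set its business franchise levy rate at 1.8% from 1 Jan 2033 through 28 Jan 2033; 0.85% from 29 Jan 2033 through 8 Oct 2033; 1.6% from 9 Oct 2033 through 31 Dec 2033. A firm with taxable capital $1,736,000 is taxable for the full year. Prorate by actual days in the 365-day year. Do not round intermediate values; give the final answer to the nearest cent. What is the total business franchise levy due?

1 Jan – 28 Jan 2033: 28 days at 1.8% → $1,736,000 × 1.8% × 28/365 = $2,397.1068
29 Jan – 8 Oct 2033: 253 days at 0.85% → $1,736,000 × 0.85% × 253/365 = $10,228.1315
9 Oct – 31 Dec 2033: 84 days at 1.6% → $1,736,000 × 1.6% × 84/365 = $6,392.2849
Total = $19,017.5233

$19,017.52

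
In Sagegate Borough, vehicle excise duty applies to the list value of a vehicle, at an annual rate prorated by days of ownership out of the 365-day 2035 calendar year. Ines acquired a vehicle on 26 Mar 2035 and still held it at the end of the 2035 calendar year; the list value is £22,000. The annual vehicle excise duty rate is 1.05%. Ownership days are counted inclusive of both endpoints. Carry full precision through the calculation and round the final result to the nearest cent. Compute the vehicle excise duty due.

£177.84

Days held (26 Mar – 31 Dec 2035): 281 out of 365
Tax = £22,000 × 1.05% × 281/365 = £177.8384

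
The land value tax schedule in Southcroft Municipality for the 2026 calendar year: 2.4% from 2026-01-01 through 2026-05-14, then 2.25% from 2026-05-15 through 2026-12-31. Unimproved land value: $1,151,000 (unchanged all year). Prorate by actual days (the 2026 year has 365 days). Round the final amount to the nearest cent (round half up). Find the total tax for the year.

$26,531.34

2026-01-01 to 2026-05-14: 134 days at 2.4% → $1,151,000 × 2.4% × 134/365 = $10,141.4137
2026-05-15 to 2026-12-31: 231 days at 2.25% → $1,151,000 × 2.25% × 231/365 = $16,389.9247
Total = $26,531.3384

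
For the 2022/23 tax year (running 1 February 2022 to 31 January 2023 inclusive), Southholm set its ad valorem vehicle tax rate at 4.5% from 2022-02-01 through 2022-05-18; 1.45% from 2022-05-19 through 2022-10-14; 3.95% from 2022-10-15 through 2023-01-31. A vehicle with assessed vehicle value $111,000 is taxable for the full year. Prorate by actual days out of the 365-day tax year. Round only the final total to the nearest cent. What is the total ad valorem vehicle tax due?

$3,430.66

2022-02-01 to 2022-05-18: 107 days at 4.5% → $111,000 × 4.5% × 107/365 = $1,464.2877
2022-05-19 to 2022-10-14: 149 days at 1.45% → $111,000 × 1.45% × 149/365 = $657.0288
2022-10-15 to 2023-01-31: 109 days at 3.95% → $111,000 × 3.95% × 109/365 = $1,309.3438
Total = $3,430.6603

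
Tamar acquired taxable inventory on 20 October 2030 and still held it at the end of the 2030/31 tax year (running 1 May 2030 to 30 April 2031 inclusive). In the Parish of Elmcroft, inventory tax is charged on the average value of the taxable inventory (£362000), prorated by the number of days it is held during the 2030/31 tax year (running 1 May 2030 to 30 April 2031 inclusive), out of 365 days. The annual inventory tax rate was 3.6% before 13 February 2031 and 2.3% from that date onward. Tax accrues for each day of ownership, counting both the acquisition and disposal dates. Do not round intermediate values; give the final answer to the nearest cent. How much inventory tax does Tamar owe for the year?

20 October 2030 – 12 February 2031: 116 days at 3.6% → £362000 × 3.6% × 116/365 = £4141.6767
13 February – 30 April 2031: 77 days at 2.3% → £362000 × 2.3% × 77/365 = £1756.4438
Total = £5898.1205

£5898.12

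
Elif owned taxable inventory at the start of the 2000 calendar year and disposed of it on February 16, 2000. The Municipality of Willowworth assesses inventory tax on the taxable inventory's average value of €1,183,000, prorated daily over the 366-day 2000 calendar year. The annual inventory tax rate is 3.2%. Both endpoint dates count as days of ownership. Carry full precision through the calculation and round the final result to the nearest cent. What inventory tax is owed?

€4,861.29

Days held (January 1 – February 16, 2000): 47 out of 366
Tax = €1,183,000 × 3.2% × 47/366 = €4,861.2896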